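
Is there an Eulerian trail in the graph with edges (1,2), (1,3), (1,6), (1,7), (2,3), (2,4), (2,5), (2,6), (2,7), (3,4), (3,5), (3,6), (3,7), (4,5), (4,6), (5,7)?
Yes — and in fact it has an Eulerian circuit (the graph is connected and all 7 vertices have even degree)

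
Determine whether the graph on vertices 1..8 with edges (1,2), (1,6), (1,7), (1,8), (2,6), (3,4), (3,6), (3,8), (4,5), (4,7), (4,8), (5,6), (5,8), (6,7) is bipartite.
No (odd cycle of length 3: 7 -> 1 -> 6 -> 7)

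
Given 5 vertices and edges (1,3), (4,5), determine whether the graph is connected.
No, it has 3 components: {1, 3}, {2}, {4, 5}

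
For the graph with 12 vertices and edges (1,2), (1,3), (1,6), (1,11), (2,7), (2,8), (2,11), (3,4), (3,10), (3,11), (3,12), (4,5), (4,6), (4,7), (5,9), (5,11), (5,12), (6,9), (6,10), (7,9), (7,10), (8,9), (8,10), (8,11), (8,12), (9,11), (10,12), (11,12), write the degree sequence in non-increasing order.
[7, 5, 5, 5, 5, 5, 4, 4, 4, 4, 4, 4] (degrees: deg(1)=4, deg(2)=4, deg(3)=5, deg(4)=4, deg(5)=4, deg(6)=4, deg(7)=4, deg(8)=5, deg(9)=5, deg(10)=5, deg(11)=7, deg(12)=5)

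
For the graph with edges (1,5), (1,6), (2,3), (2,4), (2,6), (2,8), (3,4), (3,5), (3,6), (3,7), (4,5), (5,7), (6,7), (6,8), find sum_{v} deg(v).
28 (handshake: sum of degrees = 2|E| = 2 x 14 = 28)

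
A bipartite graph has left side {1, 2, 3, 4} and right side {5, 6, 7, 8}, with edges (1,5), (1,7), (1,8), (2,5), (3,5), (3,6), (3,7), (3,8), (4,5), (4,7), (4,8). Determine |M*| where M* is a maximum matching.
4 (matching: (1,8), (2,5), (3,6), (4,7); upper bound min(|L|,|R|) = min(4,4) = 4)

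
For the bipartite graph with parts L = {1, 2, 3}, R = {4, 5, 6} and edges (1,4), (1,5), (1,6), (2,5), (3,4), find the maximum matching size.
3 (matching: (1,6), (2,5), (3,4); upper bound min(|L|,|R|) = min(3,3) = 3)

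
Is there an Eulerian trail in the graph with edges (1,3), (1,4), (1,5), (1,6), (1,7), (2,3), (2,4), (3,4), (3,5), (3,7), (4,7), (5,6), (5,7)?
Yes (the graph is connected and exactly 2 vertices have odd degree: {1, 3}; any Eulerian path must start and end at those)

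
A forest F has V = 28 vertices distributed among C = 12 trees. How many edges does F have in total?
16 (Each of the 12 component trees on V_i vertices has V_i - 1 edges; summing gives V - C = 28 - 12 = 16)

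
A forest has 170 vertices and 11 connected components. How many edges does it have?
159 (Each of the 11 component trees on V_i vertices has V_i - 1 edges; summing gives V - C = 170 - 11 = 159)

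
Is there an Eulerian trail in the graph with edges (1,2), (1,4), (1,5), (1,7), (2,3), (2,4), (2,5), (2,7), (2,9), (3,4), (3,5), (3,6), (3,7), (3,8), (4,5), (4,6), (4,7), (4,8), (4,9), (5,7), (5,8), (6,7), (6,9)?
Yes (the graph is connected and exactly 2 vertices have odd degree: {8, 9}; any Eulerian path must start and end at those)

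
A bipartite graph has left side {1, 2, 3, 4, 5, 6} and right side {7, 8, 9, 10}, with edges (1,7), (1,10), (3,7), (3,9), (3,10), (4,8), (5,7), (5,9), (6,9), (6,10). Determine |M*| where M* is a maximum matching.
4 (matching: (1,10), (3,9), (4,8), (5,7); upper bound min(|L|,|R|) = min(6,4) = 4)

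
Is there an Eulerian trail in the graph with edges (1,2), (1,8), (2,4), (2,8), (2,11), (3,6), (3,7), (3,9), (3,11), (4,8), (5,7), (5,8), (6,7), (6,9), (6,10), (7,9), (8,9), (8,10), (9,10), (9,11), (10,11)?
Yes — and in fact it has an Eulerian circuit (the graph is connected and all 11 vertices have even degree)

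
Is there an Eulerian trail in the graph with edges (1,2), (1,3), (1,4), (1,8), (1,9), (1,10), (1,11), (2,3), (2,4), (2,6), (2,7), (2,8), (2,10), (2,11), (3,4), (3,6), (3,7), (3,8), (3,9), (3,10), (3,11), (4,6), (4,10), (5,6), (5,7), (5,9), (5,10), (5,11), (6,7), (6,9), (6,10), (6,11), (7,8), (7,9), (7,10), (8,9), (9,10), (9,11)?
No (6 vertices have odd degree: {1, 3, 4, 5, 7, 8}; Eulerian path requires 0 or 2)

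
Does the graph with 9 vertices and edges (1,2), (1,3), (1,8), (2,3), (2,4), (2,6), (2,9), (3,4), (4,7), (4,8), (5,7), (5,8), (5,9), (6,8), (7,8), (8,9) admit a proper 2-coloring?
No (odd cycle of length 3: 3 -> 1 -> 2 -> 3)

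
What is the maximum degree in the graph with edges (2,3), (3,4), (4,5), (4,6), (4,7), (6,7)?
4 (attained at vertex 4)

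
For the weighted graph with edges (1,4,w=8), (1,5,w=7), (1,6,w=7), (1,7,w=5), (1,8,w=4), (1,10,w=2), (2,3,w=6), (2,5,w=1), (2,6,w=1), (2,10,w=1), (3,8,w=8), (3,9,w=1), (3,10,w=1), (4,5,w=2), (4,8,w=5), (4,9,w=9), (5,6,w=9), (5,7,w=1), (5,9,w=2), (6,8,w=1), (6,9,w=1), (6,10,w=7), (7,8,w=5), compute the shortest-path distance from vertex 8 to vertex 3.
3 (path: 8 -> 6 -> 9 -> 3; weights 1 + 1 + 1 = 3)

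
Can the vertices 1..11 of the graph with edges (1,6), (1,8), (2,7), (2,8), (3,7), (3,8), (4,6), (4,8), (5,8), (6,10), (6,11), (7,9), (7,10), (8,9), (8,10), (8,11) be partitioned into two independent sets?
Yes. Partition: {1, 2, 3, 4, 5, 9, 10, 11}, {6, 7, 8}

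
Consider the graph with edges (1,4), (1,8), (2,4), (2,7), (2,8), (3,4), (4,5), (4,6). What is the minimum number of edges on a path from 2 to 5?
2 (path: 2 -> 4 -> 5, 2 edges)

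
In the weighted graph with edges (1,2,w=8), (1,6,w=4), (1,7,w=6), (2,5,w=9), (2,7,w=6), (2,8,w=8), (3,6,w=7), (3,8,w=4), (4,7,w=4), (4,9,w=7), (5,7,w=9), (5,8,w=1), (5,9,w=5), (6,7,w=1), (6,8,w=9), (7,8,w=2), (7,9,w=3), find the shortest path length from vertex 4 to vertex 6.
5 (path: 4 -> 7 -> 6; weights 4 + 1 = 5)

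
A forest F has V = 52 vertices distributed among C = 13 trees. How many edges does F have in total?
39 (Each of the 13 component trees on V_i vertices has V_i - 1 edges; summing gives V - C = 52 - 13 = 39)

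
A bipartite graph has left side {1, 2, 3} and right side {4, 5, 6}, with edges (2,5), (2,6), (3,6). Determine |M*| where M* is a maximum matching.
2 (matching: (2,5), (3,6); upper bound min(|L|,|R|) = min(3,3) = 3)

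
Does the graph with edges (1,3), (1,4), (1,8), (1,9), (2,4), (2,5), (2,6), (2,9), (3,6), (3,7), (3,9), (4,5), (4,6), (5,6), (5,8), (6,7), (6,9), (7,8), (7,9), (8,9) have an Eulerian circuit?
Yes (the graph is connected and all 9 vertices have even degree)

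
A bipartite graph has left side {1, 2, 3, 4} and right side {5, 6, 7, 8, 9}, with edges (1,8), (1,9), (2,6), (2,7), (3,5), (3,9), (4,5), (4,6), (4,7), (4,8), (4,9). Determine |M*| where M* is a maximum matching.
4 (matching: (1,8), (2,7), (3,9), (4,6); upper bound min(|L|,|R|) = min(4,5) = 4)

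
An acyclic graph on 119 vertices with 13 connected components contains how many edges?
106 (Each of the 13 component trees on V_i vertices has V_i - 1 edges; summing gives V - C = 119 - 13 = 106)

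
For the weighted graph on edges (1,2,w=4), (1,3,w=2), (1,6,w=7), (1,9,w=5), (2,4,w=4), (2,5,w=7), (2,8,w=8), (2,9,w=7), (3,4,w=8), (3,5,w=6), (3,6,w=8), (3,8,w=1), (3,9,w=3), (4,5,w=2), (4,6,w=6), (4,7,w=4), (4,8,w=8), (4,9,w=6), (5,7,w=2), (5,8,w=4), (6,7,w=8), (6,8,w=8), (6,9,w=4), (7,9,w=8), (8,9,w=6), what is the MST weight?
22 (MST edges: (1,2,w=4), (1,3,w=2), (2,4,w=4), (3,8,w=1), (3,9,w=3), (4,5,w=2), (5,7,w=2), (6,9,w=4); sum of weights 4 + 2 + 4 + 1 + 3 + 2 + 2 + 4 = 22)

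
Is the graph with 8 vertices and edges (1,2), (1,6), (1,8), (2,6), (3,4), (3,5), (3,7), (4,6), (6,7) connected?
Yes (BFS from 1 visits [1, 2, 6, 8, 4, 7, 3, 5] — all 8 vertices reached)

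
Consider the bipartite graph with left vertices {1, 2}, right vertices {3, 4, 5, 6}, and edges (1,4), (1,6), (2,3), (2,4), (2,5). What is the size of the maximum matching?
2 (matching: (1,6), (2,5); upper bound min(|L|,|R|) = min(2,4) = 2)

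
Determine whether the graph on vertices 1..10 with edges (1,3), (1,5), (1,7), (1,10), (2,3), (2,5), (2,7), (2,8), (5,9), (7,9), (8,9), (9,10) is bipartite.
Yes. Partition: {1, 2, 4, 6, 9}, {3, 5, 7, 8, 10}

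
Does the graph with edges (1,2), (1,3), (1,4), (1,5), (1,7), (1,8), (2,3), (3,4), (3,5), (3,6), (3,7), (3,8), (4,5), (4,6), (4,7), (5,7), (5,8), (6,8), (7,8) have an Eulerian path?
No (6 vertices have odd degree: {3, 4, 5, 6, 7, 8}; Eulerian path requires 0 or 2)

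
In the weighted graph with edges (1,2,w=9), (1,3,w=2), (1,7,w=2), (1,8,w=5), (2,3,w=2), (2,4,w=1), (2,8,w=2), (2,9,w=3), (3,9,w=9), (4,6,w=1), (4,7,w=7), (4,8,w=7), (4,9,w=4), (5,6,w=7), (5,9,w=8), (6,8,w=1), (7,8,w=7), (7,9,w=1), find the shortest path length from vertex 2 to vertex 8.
2 (path: 2 -> 8; weights 2 = 2)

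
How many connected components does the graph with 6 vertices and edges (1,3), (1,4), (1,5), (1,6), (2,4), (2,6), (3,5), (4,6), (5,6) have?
1 (components: {1, 2, 3, 4, 5, 6})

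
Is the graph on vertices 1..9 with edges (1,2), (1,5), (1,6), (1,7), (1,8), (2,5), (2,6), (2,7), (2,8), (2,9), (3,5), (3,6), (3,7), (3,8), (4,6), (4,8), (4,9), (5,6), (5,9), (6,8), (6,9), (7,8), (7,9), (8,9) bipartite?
No (odd cycle of length 3: 7 -> 1 -> 2 -> 7)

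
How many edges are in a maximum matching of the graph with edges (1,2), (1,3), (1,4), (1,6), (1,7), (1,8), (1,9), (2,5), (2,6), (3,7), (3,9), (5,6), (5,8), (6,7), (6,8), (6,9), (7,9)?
4 (matching: (1,9), (2,6), (3,7), (5,8); upper bound floor(n/2) = floor(9/2) = 4)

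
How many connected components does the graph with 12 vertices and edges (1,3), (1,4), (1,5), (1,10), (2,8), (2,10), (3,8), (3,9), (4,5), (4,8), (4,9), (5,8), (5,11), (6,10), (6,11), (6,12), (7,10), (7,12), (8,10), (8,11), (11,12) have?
1 (components: {1, 2, 3, 4, 5, 6, 7, 8, 9, 10, 11, 12})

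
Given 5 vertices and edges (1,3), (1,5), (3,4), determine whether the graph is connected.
No, it has 2 components: {1, 3, 4, 5}, {2}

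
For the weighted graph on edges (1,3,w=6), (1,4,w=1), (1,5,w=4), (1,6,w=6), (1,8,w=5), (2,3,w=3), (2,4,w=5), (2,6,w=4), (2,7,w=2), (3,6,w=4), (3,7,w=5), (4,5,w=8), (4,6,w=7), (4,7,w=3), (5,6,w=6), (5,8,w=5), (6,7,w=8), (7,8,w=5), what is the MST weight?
22 (MST edges: (1,4,w=1), (1,5,w=4), (1,8,w=5), (2,3,w=3), (2,6,w=4), (2,7,w=2), (4,7,w=3); sum of weights 1 + 4 + 5 + 3 + 4 + 2 + 3 = 22)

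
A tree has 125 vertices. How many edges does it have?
124 (A tree on V vertices has V - 1 edges, so 125 - 1 = 124)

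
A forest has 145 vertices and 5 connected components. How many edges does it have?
140 (Each of the 5 component trees on V_i vertices has V_i - 1 edges; summing gives V - C = 145 - 5 = 140)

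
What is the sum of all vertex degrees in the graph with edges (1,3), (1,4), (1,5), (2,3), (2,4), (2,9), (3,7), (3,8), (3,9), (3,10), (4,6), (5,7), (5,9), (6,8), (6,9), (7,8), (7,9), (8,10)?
36 (handshake: sum of degrees = 2|E| = 2 x 18 = 36)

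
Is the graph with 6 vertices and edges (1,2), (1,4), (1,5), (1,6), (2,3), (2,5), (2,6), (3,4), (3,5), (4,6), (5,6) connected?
Yes (BFS from 1 visits [1, 2, 4, 5, 6, 3] — all 6 vertices reached)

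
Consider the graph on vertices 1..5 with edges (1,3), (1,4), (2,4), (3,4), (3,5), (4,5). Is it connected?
Yes (BFS from 1 visits [1, 3, 4, 5, 2] — all 5 vertices reached)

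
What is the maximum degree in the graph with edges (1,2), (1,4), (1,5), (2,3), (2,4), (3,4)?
3 (attained at vertices 1, 2, 4)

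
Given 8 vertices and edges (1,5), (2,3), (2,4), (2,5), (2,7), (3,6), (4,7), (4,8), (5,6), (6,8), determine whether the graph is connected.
Yes (BFS from 1 visits [1, 5, 2, 6, 3, 4, 7, 8] — all 8 vertices reached)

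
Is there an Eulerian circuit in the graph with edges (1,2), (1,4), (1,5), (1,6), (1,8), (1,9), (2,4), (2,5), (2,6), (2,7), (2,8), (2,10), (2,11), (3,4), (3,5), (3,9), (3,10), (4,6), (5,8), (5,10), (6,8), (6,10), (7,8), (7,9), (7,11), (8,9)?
No (2 vertices have odd degree: {5, 6}; Eulerian circuit requires 0)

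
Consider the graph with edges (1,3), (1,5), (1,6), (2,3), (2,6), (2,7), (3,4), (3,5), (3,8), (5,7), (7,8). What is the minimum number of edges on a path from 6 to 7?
2 (path: 6 -> 2 -> 7, 2 edges)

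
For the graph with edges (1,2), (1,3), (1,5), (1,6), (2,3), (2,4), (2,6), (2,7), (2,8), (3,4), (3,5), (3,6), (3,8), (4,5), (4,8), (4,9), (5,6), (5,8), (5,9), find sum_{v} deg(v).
38 (handshake: sum of degrees = 2|E| = 2 x 19 = 38)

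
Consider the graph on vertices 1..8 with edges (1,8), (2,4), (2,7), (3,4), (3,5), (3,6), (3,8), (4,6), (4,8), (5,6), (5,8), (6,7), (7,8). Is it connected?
Yes (BFS from 1 visits [1, 8, 3, 4, 5, 7, 6, 2] — all 8 vertices reached)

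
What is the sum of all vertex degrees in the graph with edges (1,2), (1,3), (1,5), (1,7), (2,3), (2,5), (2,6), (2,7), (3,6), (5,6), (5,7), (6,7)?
24 (handshake: sum of degrees = 2|E| = 2 x 12 = 24)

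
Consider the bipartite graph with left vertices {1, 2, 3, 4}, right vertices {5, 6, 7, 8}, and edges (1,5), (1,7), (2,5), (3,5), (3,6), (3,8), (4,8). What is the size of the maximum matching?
4 (matching: (1,7), (2,5), (3,6), (4,8); upper bound min(|L|,|R|) = min(4,4) = 4)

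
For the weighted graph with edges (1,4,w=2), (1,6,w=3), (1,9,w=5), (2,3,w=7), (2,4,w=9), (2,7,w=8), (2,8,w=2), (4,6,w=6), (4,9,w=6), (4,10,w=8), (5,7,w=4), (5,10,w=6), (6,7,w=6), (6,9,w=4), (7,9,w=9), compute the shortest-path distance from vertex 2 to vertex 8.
2 (path: 2 -> 8; weights 2 = 2)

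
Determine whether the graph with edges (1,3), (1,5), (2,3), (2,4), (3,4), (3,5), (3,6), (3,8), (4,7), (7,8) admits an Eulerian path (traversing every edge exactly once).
Yes (the graph is connected and exactly 2 vertices have odd degree: {4, 6}; any Eulerian path must start and end at those)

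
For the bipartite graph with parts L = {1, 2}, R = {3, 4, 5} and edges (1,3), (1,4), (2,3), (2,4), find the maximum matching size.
2 (matching: (1,4), (2,3); upper bound min(|L|,|R|) = min(2,3) = 2)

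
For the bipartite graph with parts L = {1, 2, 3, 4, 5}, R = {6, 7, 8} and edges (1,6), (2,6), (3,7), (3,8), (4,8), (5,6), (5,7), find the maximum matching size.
3 (matching: (1,6), (3,8), (5,7); upper bound min(|L|,|R|) = min(5,3) = 3)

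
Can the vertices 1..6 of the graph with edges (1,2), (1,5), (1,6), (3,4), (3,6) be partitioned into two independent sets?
Yes. Partition: {1, 3}, {2, 4, 5, 6}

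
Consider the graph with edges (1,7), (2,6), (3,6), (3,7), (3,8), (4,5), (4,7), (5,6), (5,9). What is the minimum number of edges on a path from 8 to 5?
3 (path: 8 -> 3 -> 6 -> 5, 3 edges)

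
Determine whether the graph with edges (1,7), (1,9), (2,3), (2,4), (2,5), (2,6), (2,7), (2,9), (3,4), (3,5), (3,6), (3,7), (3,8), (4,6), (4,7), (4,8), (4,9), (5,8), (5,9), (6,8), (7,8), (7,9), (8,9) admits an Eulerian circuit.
Yes (the graph is connected and all 9 vertices have even degree)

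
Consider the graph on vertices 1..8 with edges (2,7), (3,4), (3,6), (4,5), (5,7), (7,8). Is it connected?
No, it has 2 components: {1}, {2, 3, 4, 5, 6, 7, 8}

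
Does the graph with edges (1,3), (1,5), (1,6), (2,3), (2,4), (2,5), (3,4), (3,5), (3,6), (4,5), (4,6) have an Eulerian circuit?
No (4 vertices have odd degree: {1, 2, 3, 6}; Eulerian circuit requires 0)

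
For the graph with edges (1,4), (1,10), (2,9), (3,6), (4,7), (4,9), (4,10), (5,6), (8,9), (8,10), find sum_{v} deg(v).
20 (handshake: sum of degrees = 2|E| = 2 x 10 = 20)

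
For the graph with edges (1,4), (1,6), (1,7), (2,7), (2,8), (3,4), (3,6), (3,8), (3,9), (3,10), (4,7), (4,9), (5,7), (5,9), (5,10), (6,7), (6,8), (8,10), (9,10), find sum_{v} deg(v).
38 (handshake: sum of degrees = 2|E| = 2 x 19 = 38)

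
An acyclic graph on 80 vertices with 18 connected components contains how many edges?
62 (Each of the 18 component trees on V_i vertices has V_i - 1 edges; summing gives V - C = 80 - 18 = 62)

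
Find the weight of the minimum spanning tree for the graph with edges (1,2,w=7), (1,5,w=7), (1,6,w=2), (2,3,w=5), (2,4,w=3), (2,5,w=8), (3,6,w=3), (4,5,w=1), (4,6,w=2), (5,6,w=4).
11 (MST edges: (1,6,w=2), (2,4,w=3), (3,6,w=3), (4,5,w=1), (4,6,w=2); sum of weights 2 + 3 + 3 + 1 + 2 = 11)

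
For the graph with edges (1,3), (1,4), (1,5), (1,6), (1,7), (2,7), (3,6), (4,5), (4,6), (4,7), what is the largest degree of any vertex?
5 (attained at vertex 1)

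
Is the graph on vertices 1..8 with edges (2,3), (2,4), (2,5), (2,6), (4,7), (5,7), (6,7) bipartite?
Yes. Partition: {1, 2, 7, 8}, {3, 4, 5, 6}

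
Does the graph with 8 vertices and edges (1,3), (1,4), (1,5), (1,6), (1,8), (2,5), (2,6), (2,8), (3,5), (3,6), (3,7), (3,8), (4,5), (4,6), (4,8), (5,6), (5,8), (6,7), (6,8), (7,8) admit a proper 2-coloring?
No (odd cycle of length 3: 3 -> 1 -> 6 -> 3)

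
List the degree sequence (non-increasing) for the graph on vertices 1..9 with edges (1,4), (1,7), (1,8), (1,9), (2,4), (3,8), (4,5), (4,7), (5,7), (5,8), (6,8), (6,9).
[4, 4, 4, 3, 3, 2, 2, 1, 1] (degrees: deg(1)=4, deg(2)=1, deg(3)=1, deg(4)=4, deg(5)=3, deg(6)=2, deg(7)=3, deg(8)=4, deg(9)=2)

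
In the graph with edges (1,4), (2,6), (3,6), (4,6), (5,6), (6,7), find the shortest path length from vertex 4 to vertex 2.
2 (path: 4 -> 6 -> 2, 2 edges)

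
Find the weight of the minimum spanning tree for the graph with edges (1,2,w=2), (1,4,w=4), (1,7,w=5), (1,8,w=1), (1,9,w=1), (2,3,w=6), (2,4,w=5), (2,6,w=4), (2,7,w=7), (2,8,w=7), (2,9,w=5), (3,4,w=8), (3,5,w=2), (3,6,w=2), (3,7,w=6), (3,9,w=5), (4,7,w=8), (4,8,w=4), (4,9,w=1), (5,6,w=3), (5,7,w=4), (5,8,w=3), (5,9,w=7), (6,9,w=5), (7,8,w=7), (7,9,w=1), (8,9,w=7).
13 (MST edges: (1,2,w=2), (1,8,w=1), (1,9,w=1), (3,5,w=2), (3,6,w=2), (4,9,w=1), (5,8,w=3), (7,9,w=1); sum of weights 2 + 1 + 1 + 2 + 2 + 1 + 3 + 1 = 13)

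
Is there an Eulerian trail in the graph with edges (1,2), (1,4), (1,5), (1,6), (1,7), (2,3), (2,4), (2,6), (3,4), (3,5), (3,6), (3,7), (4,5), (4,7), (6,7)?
No (4 vertices have odd degree: {1, 3, 4, 5}; Eulerian path requires 0 or 2)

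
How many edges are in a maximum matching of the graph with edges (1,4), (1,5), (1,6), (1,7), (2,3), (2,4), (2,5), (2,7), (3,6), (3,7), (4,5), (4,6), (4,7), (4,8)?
4 (matching: (1,6), (2,5), (3,7), (4,8); upper bound floor(n/2) = floor(8/2) = 4)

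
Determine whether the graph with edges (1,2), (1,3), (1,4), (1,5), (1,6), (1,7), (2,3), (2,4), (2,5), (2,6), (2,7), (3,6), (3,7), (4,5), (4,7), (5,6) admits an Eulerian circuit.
Yes (the graph is connected and all 7 vertices have even degree)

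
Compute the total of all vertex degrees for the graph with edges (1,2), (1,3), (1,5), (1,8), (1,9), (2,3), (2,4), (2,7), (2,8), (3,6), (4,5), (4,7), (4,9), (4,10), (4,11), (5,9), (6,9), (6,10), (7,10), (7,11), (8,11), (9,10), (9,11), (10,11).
48 (handshake: sum of degrees = 2|E| = 2 x 24 = 48)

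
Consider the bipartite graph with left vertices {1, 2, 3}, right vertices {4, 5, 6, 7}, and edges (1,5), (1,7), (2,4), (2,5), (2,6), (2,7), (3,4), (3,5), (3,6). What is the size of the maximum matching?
3 (matching: (1,7), (2,6), (3,5); upper bound min(|L|,|R|) = min(3,4) = 3)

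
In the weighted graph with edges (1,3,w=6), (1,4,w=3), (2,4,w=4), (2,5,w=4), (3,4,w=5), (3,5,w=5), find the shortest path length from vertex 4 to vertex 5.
8 (path: 4 -> 2 -> 5; weights 4 + 4 = 8)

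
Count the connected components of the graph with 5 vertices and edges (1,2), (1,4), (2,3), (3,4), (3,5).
1 (components: {1, 2, 3, 4, 5})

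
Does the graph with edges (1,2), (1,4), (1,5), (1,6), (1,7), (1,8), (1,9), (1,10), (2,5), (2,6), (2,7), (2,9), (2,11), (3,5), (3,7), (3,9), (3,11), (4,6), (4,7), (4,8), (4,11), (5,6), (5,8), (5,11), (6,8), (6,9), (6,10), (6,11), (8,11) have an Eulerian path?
Yes (the graph is connected and exactly 2 vertices have odd degree: {4, 8}; any Eulerian path must start and end at those)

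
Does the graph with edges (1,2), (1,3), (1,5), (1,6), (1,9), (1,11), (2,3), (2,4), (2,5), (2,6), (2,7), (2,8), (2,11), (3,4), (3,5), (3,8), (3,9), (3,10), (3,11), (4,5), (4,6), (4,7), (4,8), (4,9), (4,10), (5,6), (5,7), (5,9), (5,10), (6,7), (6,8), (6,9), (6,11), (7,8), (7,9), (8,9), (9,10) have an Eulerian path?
Yes — and in fact it has an Eulerian circuit (the graph is connected and all 11 vertices have even degree)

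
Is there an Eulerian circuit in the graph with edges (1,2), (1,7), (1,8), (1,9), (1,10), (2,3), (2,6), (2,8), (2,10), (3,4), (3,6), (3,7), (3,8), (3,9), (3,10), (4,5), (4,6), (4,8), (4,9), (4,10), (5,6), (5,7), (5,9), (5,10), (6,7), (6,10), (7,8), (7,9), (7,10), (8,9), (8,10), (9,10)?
No (8 vertices have odd degree: {1, 2, 3, 5, 7, 8, 9, 10}; Eulerian circuit requires 0)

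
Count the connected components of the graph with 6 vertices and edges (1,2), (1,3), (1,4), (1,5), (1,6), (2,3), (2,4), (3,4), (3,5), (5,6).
1 (components: {1, 2, 3, 4, 5, 6})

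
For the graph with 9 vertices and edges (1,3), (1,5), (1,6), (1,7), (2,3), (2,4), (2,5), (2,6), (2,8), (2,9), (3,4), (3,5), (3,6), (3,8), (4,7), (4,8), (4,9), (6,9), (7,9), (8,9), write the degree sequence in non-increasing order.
[6, 6, 5, 5, 4, 4, 4, 3, 3] (degrees: deg(1)=4, deg(2)=6, deg(3)=6, deg(4)=5, deg(5)=3, deg(6)=4, deg(7)=3, deg(8)=4, deg(9)=5)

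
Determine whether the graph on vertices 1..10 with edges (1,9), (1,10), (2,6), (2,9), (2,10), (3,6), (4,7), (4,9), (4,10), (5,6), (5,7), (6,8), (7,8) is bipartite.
Yes. Partition: {1, 2, 3, 4, 5, 8}, {6, 7, 9, 10}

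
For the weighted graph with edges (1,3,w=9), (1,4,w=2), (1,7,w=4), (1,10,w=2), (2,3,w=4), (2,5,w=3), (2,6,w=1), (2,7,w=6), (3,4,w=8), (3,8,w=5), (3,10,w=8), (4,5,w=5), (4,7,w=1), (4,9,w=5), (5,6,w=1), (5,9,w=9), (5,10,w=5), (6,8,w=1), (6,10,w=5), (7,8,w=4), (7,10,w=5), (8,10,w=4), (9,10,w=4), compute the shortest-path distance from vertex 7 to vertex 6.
5 (path: 7 -> 8 -> 6; weights 4 + 1 = 5)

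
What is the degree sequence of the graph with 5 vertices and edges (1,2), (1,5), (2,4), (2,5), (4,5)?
[3, 3, 2, 2, 0] (degrees: deg(1)=2, deg(2)=3, deg(3)=0, deg(4)=2, deg(5)=3)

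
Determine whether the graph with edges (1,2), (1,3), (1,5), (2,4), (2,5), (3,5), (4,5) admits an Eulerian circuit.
No (2 vertices have odd degree: {1, 2}; Eulerian circuit requires 0)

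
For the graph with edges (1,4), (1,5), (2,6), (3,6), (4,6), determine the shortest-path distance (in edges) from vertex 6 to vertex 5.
3 (path: 6 -> 4 -> 1 -> 5, 3 edges)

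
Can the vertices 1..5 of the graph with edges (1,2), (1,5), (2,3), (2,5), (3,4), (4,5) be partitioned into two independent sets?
No (odd cycle of length 3: 5 -> 1 -> 2 -> 5)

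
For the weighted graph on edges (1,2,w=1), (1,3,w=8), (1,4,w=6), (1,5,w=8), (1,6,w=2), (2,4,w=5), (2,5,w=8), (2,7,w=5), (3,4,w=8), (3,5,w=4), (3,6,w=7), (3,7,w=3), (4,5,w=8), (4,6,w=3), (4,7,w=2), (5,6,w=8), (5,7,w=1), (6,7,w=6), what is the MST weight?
12 (MST edges: (1,2,w=1), (1,6,w=2), (3,7,w=3), (4,6,w=3), (4,7,w=2), (5,7,w=1); sum of weights 1 + 2 + 3 + 3 + 2 + 1 = 12)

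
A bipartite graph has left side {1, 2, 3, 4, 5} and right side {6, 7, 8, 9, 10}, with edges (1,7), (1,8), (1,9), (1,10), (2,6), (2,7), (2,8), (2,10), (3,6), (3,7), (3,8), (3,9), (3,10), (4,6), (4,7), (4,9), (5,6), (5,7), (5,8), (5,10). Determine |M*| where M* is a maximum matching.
5 (matching: (1,10), (2,8), (3,9), (4,7), (5,6); upper bound min(|L|,|R|) = min(5,5) = 5)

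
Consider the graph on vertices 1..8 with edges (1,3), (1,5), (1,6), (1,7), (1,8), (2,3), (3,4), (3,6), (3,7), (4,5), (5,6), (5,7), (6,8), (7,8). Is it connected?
Yes (BFS from 1 visits [1, 3, 5, 6, 7, 8, 2, 4] — all 8 vertices reached)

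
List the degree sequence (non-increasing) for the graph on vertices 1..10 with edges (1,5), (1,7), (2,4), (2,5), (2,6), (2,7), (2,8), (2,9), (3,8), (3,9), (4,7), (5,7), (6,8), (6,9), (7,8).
[6, 5, 4, 3, 3, 3, 2, 2, 2, 0] (degrees: deg(1)=2, deg(2)=6, deg(3)=2, deg(4)=2, deg(5)=3, deg(6)=3, deg(7)=5, deg(8)=4, deg(9)=3, deg(10)=0)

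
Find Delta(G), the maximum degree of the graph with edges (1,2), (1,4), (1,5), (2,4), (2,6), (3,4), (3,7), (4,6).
4 (attained at vertex 4)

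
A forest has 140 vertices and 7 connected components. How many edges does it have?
133 (Each of the 7 component trees on V_i vertices has V_i - 1 edges; summing gives V - C = 140 - 7 = 133)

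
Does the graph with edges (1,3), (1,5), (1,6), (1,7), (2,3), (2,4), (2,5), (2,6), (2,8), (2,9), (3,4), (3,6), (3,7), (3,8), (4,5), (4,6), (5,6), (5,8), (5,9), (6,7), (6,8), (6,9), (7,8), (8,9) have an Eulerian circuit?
Yes (the graph is connected and all 9 vertices have even degree)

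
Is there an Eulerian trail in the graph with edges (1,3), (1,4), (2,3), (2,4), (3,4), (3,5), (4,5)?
Yes — and in fact it has an Eulerian circuit (the graph is connected and all 5 vertices have even degree)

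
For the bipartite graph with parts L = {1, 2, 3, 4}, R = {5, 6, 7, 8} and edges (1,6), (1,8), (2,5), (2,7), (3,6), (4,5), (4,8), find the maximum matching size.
4 (matching: (1,8), (2,7), (3,6), (4,5); upper bound min(|L|,|R|) = min(4,4) = 4)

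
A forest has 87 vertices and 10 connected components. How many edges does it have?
77 (Each of the 10 component trees on V_i vertices has V_i - 1 edges; summing gives V - C = 87 - 10 = 77)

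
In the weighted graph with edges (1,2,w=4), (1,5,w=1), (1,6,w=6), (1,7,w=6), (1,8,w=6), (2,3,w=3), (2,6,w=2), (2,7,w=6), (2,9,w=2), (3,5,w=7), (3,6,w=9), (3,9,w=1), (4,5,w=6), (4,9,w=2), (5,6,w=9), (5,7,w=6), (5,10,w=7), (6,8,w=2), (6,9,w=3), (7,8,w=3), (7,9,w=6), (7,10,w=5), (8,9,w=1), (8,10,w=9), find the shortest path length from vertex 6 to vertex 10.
10 (path: 6 -> 8 -> 7 -> 10; weights 2 + 3 + 5 = 10)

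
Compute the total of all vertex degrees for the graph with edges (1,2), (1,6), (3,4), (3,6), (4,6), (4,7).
12 (handshake: sum of degrees = 2|E| = 2 x 6 = 12)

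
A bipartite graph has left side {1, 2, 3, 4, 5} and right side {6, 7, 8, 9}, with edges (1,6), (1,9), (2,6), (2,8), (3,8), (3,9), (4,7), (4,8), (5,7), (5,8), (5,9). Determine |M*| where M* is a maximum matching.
4 (matching: (1,9), (2,6), (3,8), (4,7); upper bound min(|L|,|R|) = min(5,4) = 4)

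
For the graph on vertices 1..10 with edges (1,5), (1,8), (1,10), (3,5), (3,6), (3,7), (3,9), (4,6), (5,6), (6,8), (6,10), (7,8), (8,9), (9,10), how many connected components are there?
2 (components: {1, 3, 4, 5, 6, 7, 8, 9, 10}, {2})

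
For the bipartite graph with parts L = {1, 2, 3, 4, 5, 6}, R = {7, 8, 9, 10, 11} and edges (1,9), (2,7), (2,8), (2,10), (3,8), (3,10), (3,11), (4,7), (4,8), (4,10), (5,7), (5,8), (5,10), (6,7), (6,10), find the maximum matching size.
5 (matching: (1,9), (2,10), (3,11), (4,8), (5,7); upper bound min(|L|,|R|) = min(6,5) = 5)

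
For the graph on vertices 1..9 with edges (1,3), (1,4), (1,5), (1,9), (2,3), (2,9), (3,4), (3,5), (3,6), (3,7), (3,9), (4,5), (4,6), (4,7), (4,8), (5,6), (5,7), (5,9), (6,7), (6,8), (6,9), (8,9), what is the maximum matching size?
4 (matching: (1,9), (3,4), (5,7), (6,8); upper bound floor(n/2) = floor(9/2) = 4)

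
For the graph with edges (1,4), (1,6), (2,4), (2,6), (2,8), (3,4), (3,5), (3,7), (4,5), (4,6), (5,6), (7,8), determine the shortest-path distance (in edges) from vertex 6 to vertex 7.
3 (path: 6 -> 4 -> 3 -> 7, 3 edges)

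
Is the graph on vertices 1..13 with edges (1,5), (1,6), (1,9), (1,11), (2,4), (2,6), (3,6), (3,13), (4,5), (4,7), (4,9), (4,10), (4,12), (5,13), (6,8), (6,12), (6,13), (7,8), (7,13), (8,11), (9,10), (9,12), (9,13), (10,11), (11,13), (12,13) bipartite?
No (odd cycle of length 3: 13 -> 6 -> 3 -> 13)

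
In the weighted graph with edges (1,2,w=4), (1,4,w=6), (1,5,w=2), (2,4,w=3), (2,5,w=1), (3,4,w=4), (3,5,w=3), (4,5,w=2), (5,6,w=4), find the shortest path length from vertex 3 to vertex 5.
3 (path: 3 -> 5; weights 3 = 3)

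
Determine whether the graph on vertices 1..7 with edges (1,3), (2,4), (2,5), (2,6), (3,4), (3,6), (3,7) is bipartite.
Yes. Partition: {1, 4, 5, 6, 7}, {2, 3}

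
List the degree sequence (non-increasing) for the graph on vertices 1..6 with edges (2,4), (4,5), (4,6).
[3, 1, 1, 1, 0, 0] (degrees: deg(1)=0, deg(2)=1, deg(3)=0, deg(4)=3, deg(5)=1, deg(6)=1)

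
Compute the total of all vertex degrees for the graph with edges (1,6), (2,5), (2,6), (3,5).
8 (handshake: sum of degrees = 2|E| = 2 x 4 = 8)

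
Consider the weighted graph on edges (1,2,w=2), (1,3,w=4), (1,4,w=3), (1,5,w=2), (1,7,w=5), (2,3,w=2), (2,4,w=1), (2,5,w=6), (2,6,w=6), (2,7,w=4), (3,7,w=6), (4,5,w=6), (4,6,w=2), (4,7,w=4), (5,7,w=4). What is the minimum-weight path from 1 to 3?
4 (path: 1 -> 3; weights 4 = 4)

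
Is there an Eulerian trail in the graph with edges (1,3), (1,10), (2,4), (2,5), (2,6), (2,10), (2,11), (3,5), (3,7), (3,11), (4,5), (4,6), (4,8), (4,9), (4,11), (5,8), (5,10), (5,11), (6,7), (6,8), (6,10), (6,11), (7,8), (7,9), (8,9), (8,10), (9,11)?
Yes (the graph is connected and exactly 2 vertices have odd degree: {2, 10}; any Eulerian path must start and end at those)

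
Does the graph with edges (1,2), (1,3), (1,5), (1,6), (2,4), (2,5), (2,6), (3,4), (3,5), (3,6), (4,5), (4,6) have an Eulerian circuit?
Yes (the graph is connected and all 6 vertices have even degree)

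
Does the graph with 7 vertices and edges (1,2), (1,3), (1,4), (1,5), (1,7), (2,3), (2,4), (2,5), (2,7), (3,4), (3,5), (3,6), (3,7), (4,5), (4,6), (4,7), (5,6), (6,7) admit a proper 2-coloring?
No (odd cycle of length 3: 2 -> 1 -> 3 -> 2)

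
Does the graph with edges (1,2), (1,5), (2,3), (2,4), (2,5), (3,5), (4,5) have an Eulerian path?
Yes — and in fact it has an Eulerian circuit (the graph is connected and all 5 vertices have even degree)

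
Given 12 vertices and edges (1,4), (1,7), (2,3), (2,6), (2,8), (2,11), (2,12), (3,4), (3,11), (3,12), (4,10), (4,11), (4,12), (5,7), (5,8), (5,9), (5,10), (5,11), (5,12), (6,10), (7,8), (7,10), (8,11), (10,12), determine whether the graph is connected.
Yes (BFS from 1 visits [1, 4, 7, 3, 10, 11, 12, 5, 8, 2, 6, 9] — all 12 vertices reached)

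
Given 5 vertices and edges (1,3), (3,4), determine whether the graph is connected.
No, it has 3 components: {1, 3, 4}, {2}, {5}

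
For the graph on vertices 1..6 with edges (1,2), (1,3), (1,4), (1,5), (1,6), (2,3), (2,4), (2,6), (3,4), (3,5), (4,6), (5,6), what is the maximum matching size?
3 (matching: (1,2), (3,5), (4,6); upper bound floor(n/2) = floor(6/2) = 3)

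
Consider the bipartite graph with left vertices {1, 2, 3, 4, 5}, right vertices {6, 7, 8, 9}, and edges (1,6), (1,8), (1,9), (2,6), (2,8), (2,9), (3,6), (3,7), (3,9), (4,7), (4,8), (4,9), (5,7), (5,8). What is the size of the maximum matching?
4 (matching: (1,9), (2,8), (3,6), (4,7); upper bound min(|L|,|R|) = min(5,4) = 4)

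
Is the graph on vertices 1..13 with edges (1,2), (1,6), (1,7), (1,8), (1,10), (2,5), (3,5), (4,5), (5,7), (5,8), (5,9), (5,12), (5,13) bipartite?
Yes. Partition: {1, 5, 11}, {2, 3, 4, 6, 7, 8, 9, 10, 12, 13}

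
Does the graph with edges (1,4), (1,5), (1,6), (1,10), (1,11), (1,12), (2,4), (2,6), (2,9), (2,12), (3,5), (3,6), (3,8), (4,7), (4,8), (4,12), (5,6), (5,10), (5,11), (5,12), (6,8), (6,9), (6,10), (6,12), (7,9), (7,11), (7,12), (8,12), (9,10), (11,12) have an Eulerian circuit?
No (2 vertices have odd degree: {3, 4}; Eulerian circuit requires 0)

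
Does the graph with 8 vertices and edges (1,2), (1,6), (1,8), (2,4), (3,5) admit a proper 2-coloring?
Yes. Partition: {1, 3, 4, 7}, {2, 5, 6, 8}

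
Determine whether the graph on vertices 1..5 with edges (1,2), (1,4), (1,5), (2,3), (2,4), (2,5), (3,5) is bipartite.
No (odd cycle of length 3: 2 -> 1 -> 5 -> 2)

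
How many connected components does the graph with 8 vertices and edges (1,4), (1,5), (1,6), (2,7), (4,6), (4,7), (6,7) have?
3 (components: {1, 2, 4, 5, 6, 7}, {3}, {8})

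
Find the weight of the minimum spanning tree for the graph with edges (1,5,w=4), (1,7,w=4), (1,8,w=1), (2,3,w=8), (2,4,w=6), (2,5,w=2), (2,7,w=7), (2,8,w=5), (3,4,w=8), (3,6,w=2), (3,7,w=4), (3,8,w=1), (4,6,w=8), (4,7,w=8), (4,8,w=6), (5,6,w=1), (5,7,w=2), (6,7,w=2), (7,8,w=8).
15 (MST edges: (1,8,w=1), (2,4,w=6), (2,5,w=2), (3,6,w=2), (3,8,w=1), (5,6,w=1), (5,7,w=2); sum of weights 1 + 6 + 2 + 2 + 1 + 1 + 2 = 15)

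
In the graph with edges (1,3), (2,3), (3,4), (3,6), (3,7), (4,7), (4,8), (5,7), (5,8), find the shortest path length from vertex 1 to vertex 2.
2 (path: 1 -> 3 -> 2, 2 edges)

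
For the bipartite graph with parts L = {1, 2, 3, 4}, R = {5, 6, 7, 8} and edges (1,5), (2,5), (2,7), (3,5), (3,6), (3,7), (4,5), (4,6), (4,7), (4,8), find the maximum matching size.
4 (matching: (1,5), (2,7), (3,6), (4,8); upper bound min(|L|,|R|) = min(4,4) = 4)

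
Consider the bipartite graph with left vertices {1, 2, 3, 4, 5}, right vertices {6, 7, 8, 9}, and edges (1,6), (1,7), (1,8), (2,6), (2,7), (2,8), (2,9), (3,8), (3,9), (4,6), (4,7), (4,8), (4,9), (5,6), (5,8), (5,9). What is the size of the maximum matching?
4 (matching: (1,8), (2,9), (4,7), (5,6); upper bound min(|L|,|R|) = min(5,4) = 4)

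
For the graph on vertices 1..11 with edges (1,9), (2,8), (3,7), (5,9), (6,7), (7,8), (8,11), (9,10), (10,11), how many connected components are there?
2 (components: {1, 2, 3, 5, 6, 7, 8, 9, 10, 11}, {4})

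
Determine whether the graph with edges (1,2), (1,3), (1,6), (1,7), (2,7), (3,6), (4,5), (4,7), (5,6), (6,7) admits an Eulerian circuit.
Yes (the graph is connected and all 7 vertices have even degree)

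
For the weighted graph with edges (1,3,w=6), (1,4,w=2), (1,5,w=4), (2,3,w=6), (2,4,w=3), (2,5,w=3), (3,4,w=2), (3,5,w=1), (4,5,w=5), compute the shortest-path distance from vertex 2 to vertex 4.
3 (path: 2 -> 4; weights 3 = 3)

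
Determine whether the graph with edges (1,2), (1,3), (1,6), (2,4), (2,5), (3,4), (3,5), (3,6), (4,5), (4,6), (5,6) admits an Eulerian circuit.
No (2 vertices have odd degree: {1, 2}; Eulerian circuit requires 0)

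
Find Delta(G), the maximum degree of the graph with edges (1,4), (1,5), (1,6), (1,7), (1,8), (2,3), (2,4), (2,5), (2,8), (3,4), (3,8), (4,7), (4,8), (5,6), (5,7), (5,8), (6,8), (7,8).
7 (attained at vertex 8)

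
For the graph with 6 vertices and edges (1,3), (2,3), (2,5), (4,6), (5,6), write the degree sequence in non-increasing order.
[2, 2, 2, 2, 1, 1] (degrees: deg(1)=1, deg(2)=2, deg(3)=2, deg(4)=1, deg(5)=2, deg(6)=2)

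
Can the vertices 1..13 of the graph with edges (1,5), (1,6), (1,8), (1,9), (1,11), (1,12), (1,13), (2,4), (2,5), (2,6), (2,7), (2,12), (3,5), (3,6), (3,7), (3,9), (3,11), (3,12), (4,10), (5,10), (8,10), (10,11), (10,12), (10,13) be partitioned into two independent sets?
Yes. Partition: {1, 2, 3, 10}, {4, 5, 6, 7, 8, 9, 11, 12, 13}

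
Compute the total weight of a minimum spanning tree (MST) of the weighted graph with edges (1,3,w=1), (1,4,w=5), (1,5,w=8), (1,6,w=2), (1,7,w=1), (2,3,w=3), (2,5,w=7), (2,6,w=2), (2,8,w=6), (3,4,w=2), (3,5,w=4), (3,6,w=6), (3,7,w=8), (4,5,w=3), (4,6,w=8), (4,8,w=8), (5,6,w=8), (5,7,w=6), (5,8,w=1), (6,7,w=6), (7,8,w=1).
10 (MST edges: (1,3,w=1), (1,6,w=2), (1,7,w=1), (2,6,w=2), (3,4,w=2), (5,8,w=1), (7,8,w=1); sum of weights 1 + 2 + 1 + 2 + 2 + 1 + 1 = 10)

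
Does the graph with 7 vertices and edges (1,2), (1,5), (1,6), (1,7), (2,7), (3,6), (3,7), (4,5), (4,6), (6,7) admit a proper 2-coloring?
No (odd cycle of length 3: 6 -> 1 -> 7 -> 6)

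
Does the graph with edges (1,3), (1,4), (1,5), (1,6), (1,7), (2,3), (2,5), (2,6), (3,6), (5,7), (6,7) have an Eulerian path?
No (6 vertices have odd degree: {1, 2, 3, 4, 5, 7}; Eulerian path requires 0 or 2)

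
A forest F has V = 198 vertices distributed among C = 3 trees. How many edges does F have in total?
195 (Each of the 3 component trees on V_i vertices has V_i - 1 edges; summing gives V - C = 198 - 3 = 195)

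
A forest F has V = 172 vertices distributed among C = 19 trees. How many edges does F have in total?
153 (Each of the 19 component trees on V_i vertices has V_i - 1 edges; summing gives V - C = 172 - 19 = 153)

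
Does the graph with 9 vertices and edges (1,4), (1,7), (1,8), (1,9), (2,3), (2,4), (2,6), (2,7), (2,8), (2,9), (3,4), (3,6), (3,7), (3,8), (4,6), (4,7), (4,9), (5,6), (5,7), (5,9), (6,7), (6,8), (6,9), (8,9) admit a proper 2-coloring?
No (odd cycle of length 3: 4 -> 1 -> 7 -> 4)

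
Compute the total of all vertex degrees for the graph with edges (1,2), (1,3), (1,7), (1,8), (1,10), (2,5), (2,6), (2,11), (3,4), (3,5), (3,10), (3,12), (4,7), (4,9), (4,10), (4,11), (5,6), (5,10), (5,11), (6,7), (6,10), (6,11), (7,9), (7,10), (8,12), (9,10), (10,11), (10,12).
56 (handshake: sum of degrees = 2|E| = 2 x 28 = 56)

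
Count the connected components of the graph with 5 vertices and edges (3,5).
4 (components: {1}, {2}, {3, 5}, {4})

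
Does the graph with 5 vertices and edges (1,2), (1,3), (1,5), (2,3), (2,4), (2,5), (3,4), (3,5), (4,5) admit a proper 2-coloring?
No (odd cycle of length 3: 5 -> 1 -> 2 -> 5)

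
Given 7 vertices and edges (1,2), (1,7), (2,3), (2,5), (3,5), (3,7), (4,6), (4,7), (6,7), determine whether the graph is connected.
Yes (BFS from 1 visits [1, 2, 7, 3, 5, 4, 6] — all 7 vertices reached)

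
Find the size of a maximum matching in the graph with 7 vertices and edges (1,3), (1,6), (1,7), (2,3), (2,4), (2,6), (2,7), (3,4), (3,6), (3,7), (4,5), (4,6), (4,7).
3 (matching: (1,6), (3,7), (4,5); upper bound floor(n/2) = floor(7/2) = 3)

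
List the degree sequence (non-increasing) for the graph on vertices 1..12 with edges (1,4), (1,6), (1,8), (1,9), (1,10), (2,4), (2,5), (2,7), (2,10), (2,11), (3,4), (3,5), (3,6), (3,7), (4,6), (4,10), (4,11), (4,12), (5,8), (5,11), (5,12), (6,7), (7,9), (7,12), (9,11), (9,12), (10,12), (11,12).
[7, 6, 5, 5, 5, 5, 5, 4, 4, 4, 4, 2] (degrees: deg(1)=5, deg(2)=5, deg(3)=4, deg(4)=7, deg(5)=5, deg(6)=4, deg(7)=5, deg(8)=2, deg(9)=4, deg(10)=4, deg(11)=5, deg(12)=6)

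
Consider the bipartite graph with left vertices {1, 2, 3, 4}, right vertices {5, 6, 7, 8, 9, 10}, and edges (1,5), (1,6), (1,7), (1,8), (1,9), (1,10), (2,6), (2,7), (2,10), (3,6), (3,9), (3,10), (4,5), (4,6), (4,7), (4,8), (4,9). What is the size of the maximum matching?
4 (matching: (1,10), (2,7), (3,9), (4,8); upper bound min(|L|,|R|) = min(4,6) = 4)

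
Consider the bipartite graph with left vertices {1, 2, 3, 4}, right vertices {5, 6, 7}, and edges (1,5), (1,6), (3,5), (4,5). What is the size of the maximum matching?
2 (matching: (1,6), (3,5); upper bound min(|L|,|R|) = min(4,3) = 3)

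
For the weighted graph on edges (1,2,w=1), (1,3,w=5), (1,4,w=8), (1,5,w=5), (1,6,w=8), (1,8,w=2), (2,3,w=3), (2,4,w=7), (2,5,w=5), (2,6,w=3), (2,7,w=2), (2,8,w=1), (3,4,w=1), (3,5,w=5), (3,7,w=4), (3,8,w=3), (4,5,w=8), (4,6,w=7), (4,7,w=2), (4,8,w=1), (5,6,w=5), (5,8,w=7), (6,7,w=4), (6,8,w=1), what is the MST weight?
12 (MST edges: (1,2,w=1), (1,5,w=5), (2,7,w=2), (2,8,w=1), (3,4,w=1), (4,8,w=1), (6,8,w=1); sum of weights 1 + 5 + 2 + 1 + 1 + 1 + 1 = 12)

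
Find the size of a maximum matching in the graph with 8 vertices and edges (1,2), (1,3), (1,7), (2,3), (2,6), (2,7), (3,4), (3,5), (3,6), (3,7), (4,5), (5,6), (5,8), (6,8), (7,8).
4 (matching: (1,3), (2,6), (4,5), (7,8); upper bound floor(n/2) = floor(8/2) = 4)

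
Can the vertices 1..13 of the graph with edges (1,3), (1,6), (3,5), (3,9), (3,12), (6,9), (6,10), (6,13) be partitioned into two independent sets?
Yes. Partition: {1, 2, 4, 5, 7, 8, 9, 10, 11, 12, 13}, {3, 6}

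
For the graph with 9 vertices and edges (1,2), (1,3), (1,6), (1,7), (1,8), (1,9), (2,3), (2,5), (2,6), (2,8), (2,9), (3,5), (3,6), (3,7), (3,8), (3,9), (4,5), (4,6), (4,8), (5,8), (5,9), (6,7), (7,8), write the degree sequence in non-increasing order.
[7, 6, 6, 6, 5, 5, 4, 4, 3] (degrees: deg(1)=6, deg(2)=6, deg(3)=7, deg(4)=3, deg(5)=5, deg(6)=5, deg(7)=4, deg(8)=6, deg(9)=4)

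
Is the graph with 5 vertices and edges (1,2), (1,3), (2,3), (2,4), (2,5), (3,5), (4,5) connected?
Yes (BFS from 1 visits [1, 2, 3, 4, 5] — all 5 vertices reached)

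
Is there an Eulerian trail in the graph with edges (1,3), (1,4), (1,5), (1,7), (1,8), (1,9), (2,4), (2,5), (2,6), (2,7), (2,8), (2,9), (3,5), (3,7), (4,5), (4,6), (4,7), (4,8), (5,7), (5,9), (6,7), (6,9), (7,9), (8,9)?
Yes (the graph is connected and exactly 2 vertices have odd degree: {3, 7}; any Eulerian path must start and end at those)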